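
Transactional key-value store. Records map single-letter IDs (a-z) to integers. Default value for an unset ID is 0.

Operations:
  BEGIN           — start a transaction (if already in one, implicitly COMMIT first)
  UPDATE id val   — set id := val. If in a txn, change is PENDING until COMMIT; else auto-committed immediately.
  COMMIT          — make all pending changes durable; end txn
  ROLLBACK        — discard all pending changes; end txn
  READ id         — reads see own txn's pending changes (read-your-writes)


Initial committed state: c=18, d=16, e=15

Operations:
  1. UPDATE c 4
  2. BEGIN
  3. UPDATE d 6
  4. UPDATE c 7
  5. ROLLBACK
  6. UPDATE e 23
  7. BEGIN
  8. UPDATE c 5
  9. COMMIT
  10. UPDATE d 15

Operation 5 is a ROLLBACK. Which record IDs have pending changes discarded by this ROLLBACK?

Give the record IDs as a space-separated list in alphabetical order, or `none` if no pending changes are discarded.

Initial committed: {c=18, d=16, e=15}
Op 1: UPDATE c=4 (auto-commit; committed c=4)
Op 2: BEGIN: in_txn=True, pending={}
Op 3: UPDATE d=6 (pending; pending now {d=6})
Op 4: UPDATE c=7 (pending; pending now {c=7, d=6})
Op 5: ROLLBACK: discarded pending ['c', 'd']; in_txn=False
Op 6: UPDATE e=23 (auto-commit; committed e=23)
Op 7: BEGIN: in_txn=True, pending={}
Op 8: UPDATE c=5 (pending; pending now {c=5})
Op 9: COMMIT: merged ['c'] into committed; committed now {c=5, d=16, e=23}
Op 10: UPDATE d=15 (auto-commit; committed d=15)
ROLLBACK at op 5 discards: ['c', 'd']

Answer: c d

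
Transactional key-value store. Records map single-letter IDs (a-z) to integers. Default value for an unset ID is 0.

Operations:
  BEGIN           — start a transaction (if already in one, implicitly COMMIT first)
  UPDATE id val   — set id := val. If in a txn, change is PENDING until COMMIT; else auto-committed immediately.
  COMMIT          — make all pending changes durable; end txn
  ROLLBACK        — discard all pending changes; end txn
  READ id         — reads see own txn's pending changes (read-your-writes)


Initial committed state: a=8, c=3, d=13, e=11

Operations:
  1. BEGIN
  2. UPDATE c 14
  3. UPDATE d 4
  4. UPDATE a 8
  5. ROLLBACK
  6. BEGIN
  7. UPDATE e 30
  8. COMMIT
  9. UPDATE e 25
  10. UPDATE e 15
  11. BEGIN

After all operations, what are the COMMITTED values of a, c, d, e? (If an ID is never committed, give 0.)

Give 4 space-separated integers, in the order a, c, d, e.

Answer: 8 3 13 15

Derivation:
Initial committed: {a=8, c=3, d=13, e=11}
Op 1: BEGIN: in_txn=True, pending={}
Op 2: UPDATE c=14 (pending; pending now {c=14})
Op 3: UPDATE d=4 (pending; pending now {c=14, d=4})
Op 4: UPDATE a=8 (pending; pending now {a=8, c=14, d=4})
Op 5: ROLLBACK: discarded pending ['a', 'c', 'd']; in_txn=False
Op 6: BEGIN: in_txn=True, pending={}
Op 7: UPDATE e=30 (pending; pending now {e=30})
Op 8: COMMIT: merged ['e'] into committed; committed now {a=8, c=3, d=13, e=30}
Op 9: UPDATE e=25 (auto-commit; committed e=25)
Op 10: UPDATE e=15 (auto-commit; committed e=15)
Op 11: BEGIN: in_txn=True, pending={}
Final committed: {a=8, c=3, d=13, e=15}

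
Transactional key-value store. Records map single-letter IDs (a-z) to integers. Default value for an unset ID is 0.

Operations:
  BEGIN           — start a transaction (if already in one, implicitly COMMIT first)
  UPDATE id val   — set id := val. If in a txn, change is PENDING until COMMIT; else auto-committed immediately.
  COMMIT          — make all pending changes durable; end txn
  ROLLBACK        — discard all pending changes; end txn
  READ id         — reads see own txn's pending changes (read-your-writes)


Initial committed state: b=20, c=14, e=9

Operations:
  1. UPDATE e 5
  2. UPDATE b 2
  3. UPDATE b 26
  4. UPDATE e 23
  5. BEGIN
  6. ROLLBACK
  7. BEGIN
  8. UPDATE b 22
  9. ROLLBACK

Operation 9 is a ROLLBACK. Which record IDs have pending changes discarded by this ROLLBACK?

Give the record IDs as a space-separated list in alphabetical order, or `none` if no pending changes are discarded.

Answer: b

Derivation:
Initial committed: {b=20, c=14, e=9}
Op 1: UPDATE e=5 (auto-commit; committed e=5)
Op 2: UPDATE b=2 (auto-commit; committed b=2)
Op 3: UPDATE b=26 (auto-commit; committed b=26)
Op 4: UPDATE e=23 (auto-commit; committed e=23)
Op 5: BEGIN: in_txn=True, pending={}
Op 6: ROLLBACK: discarded pending []; in_txn=False
Op 7: BEGIN: in_txn=True, pending={}
Op 8: UPDATE b=22 (pending; pending now {b=22})
Op 9: ROLLBACK: discarded pending ['b']; in_txn=False
ROLLBACK at op 9 discards: ['b']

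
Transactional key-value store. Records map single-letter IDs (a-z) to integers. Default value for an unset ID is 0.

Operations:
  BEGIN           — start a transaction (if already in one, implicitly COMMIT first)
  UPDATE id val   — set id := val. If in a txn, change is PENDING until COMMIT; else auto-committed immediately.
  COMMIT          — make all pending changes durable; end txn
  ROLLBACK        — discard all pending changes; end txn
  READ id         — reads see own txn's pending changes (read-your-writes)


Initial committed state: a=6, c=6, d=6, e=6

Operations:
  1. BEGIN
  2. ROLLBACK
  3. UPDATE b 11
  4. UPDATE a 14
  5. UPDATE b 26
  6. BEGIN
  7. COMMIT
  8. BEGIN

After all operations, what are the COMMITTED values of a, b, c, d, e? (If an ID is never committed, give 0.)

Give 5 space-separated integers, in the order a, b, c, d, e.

Answer: 14 26 6 6 6

Derivation:
Initial committed: {a=6, c=6, d=6, e=6}
Op 1: BEGIN: in_txn=True, pending={}
Op 2: ROLLBACK: discarded pending []; in_txn=False
Op 3: UPDATE b=11 (auto-commit; committed b=11)
Op 4: UPDATE a=14 (auto-commit; committed a=14)
Op 5: UPDATE b=26 (auto-commit; committed b=26)
Op 6: BEGIN: in_txn=True, pending={}
Op 7: COMMIT: merged [] into committed; committed now {a=14, b=26, c=6, d=6, e=6}
Op 8: BEGIN: in_txn=True, pending={}
Final committed: {a=14, b=26, c=6, d=6, e=6}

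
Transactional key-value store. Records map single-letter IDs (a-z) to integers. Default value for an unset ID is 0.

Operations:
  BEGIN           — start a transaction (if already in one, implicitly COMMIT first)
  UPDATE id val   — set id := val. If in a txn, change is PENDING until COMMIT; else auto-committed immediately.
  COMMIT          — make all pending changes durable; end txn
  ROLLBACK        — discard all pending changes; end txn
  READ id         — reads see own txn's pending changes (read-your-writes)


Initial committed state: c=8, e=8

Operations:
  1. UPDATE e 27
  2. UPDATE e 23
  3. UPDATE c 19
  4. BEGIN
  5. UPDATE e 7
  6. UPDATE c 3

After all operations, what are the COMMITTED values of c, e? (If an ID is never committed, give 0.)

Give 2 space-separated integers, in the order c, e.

Initial committed: {c=8, e=8}
Op 1: UPDATE e=27 (auto-commit; committed e=27)
Op 2: UPDATE e=23 (auto-commit; committed e=23)
Op 3: UPDATE c=19 (auto-commit; committed c=19)
Op 4: BEGIN: in_txn=True, pending={}
Op 5: UPDATE e=7 (pending; pending now {e=7})
Op 6: UPDATE c=3 (pending; pending now {c=3, e=7})
Final committed: {c=19, e=23}

Answer: 19 23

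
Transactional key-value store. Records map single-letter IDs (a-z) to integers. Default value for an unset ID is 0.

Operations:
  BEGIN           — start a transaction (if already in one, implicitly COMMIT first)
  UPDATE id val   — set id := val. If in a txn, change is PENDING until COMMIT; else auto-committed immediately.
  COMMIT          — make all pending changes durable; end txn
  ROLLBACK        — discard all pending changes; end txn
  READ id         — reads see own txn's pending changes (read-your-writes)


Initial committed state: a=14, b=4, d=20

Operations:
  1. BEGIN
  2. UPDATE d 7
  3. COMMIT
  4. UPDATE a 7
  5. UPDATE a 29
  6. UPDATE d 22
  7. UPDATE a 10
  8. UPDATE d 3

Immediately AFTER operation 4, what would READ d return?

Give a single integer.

Answer: 7

Derivation:
Initial committed: {a=14, b=4, d=20}
Op 1: BEGIN: in_txn=True, pending={}
Op 2: UPDATE d=7 (pending; pending now {d=7})
Op 3: COMMIT: merged ['d'] into committed; committed now {a=14, b=4, d=7}
Op 4: UPDATE a=7 (auto-commit; committed a=7)
After op 4: visible(d) = 7 (pending={}, committed={a=7, b=4, d=7})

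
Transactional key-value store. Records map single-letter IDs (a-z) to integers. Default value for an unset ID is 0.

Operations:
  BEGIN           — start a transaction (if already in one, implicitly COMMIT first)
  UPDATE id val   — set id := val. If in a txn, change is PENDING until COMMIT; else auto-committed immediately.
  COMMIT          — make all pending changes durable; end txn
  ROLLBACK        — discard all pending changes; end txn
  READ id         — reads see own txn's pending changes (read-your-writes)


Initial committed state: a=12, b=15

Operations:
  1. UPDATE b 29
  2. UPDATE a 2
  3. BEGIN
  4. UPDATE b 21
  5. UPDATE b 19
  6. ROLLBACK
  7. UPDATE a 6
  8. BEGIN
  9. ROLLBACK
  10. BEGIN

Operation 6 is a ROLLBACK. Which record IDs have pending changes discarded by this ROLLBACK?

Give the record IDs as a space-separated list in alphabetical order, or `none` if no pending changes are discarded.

Answer: b

Derivation:
Initial committed: {a=12, b=15}
Op 1: UPDATE b=29 (auto-commit; committed b=29)
Op 2: UPDATE a=2 (auto-commit; committed a=2)
Op 3: BEGIN: in_txn=True, pending={}
Op 4: UPDATE b=21 (pending; pending now {b=21})
Op 5: UPDATE b=19 (pending; pending now {b=19})
Op 6: ROLLBACK: discarded pending ['b']; in_txn=False
Op 7: UPDATE a=6 (auto-commit; committed a=6)
Op 8: BEGIN: in_txn=True, pending={}
Op 9: ROLLBACK: discarded pending []; in_txn=False
Op 10: BEGIN: in_txn=True, pending={}
ROLLBACK at op 6 discards: ['b']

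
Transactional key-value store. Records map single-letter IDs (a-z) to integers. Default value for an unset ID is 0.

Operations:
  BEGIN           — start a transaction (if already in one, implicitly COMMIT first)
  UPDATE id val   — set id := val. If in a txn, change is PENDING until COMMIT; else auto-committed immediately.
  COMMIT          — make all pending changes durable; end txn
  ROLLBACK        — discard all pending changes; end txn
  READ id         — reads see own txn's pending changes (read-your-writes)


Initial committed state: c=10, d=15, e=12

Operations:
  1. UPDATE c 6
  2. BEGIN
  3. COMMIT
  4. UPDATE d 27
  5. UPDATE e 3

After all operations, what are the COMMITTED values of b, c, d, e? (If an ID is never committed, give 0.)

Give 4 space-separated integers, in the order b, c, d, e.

Initial committed: {c=10, d=15, e=12}
Op 1: UPDATE c=6 (auto-commit; committed c=6)
Op 2: BEGIN: in_txn=True, pending={}
Op 3: COMMIT: merged [] into committed; committed now {c=6, d=15, e=12}
Op 4: UPDATE d=27 (auto-commit; committed d=27)
Op 5: UPDATE e=3 (auto-commit; committed e=3)
Final committed: {c=6, d=27, e=3}

Answer: 0 6 27 3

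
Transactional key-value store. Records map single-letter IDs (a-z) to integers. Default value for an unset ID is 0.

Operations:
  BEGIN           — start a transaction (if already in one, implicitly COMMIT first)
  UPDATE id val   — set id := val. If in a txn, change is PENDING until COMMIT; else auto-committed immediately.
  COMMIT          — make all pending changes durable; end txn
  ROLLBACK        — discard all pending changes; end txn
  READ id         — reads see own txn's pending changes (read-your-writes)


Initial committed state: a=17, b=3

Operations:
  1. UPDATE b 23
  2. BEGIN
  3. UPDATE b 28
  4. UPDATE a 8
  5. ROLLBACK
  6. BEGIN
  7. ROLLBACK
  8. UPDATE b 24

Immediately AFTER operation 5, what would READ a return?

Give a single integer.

Answer: 17

Derivation:
Initial committed: {a=17, b=3}
Op 1: UPDATE b=23 (auto-commit; committed b=23)
Op 2: BEGIN: in_txn=True, pending={}
Op 3: UPDATE b=28 (pending; pending now {b=28})
Op 4: UPDATE a=8 (pending; pending now {a=8, b=28})
Op 5: ROLLBACK: discarded pending ['a', 'b']; in_txn=False
After op 5: visible(a) = 17 (pending={}, committed={a=17, b=23})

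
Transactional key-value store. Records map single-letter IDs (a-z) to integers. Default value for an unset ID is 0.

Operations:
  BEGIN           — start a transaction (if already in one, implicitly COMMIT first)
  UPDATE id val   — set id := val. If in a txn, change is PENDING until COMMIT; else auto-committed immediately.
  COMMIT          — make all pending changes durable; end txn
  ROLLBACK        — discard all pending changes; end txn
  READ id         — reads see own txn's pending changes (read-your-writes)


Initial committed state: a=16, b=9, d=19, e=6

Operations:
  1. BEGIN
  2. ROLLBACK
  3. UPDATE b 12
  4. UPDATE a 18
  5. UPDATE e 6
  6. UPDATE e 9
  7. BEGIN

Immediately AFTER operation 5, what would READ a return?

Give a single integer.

Answer: 18

Derivation:
Initial committed: {a=16, b=9, d=19, e=6}
Op 1: BEGIN: in_txn=True, pending={}
Op 2: ROLLBACK: discarded pending []; in_txn=False
Op 3: UPDATE b=12 (auto-commit; committed b=12)
Op 4: UPDATE a=18 (auto-commit; committed a=18)
Op 5: UPDATE e=6 (auto-commit; committed e=6)
After op 5: visible(a) = 18 (pending={}, committed={a=18, b=12, d=19, e=6})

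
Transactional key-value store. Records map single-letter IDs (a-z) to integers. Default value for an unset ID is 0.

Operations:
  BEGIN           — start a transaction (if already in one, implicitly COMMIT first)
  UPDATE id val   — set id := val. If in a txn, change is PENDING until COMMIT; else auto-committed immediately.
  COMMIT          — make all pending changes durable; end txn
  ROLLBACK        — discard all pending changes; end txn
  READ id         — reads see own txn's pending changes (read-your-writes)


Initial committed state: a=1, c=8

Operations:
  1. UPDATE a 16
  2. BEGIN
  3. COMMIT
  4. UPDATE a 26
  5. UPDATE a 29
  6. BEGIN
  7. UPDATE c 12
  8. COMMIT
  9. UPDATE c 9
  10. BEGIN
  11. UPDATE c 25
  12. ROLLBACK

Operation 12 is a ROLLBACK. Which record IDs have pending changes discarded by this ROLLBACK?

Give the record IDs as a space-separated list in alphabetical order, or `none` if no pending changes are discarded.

Initial committed: {a=1, c=8}
Op 1: UPDATE a=16 (auto-commit; committed a=16)
Op 2: BEGIN: in_txn=True, pending={}
Op 3: COMMIT: merged [] into committed; committed now {a=16, c=8}
Op 4: UPDATE a=26 (auto-commit; committed a=26)
Op 5: UPDATE a=29 (auto-commit; committed a=29)
Op 6: BEGIN: in_txn=True, pending={}
Op 7: UPDATE c=12 (pending; pending now {c=12})
Op 8: COMMIT: merged ['c'] into committed; committed now {a=29, c=12}
Op 9: UPDATE c=9 (auto-commit; committed c=9)
Op 10: BEGIN: in_txn=True, pending={}
Op 11: UPDATE c=25 (pending; pending now {c=25})
Op 12: ROLLBACK: discarded pending ['c']; in_txn=False
ROLLBACK at op 12 discards: ['c']

Answer: c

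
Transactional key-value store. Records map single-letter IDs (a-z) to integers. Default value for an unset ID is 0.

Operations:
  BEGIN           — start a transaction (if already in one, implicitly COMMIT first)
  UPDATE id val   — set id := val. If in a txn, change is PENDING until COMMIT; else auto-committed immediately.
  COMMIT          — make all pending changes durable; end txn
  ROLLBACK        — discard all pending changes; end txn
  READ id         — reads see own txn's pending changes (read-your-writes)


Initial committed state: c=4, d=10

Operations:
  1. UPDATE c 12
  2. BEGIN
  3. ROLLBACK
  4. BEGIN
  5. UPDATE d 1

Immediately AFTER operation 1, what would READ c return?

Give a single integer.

Initial committed: {c=4, d=10}
Op 1: UPDATE c=12 (auto-commit; committed c=12)
After op 1: visible(c) = 12 (pending={}, committed={c=12, d=10})

Answer: 12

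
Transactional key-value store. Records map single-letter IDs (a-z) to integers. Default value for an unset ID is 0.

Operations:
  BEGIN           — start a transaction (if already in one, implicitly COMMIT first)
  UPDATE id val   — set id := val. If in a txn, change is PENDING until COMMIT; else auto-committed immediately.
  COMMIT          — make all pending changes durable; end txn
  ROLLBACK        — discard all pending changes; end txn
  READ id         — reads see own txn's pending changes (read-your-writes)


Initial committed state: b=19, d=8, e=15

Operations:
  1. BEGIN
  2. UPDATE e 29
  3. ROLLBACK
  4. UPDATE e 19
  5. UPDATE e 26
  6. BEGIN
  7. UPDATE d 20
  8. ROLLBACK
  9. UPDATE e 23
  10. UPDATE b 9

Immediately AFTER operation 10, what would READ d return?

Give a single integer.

Answer: 8

Derivation:
Initial committed: {b=19, d=8, e=15}
Op 1: BEGIN: in_txn=True, pending={}
Op 2: UPDATE e=29 (pending; pending now {e=29})
Op 3: ROLLBACK: discarded pending ['e']; in_txn=False
Op 4: UPDATE e=19 (auto-commit; committed e=19)
Op 5: UPDATE e=26 (auto-commit; committed e=26)
Op 6: BEGIN: in_txn=True, pending={}
Op 7: UPDATE d=20 (pending; pending now {d=20})
Op 8: ROLLBACK: discarded pending ['d']; in_txn=False
Op 9: UPDATE e=23 (auto-commit; committed e=23)
Op 10: UPDATE b=9 (auto-commit; committed b=9)
After op 10: visible(d) = 8 (pending={}, committed={b=9, d=8, e=23})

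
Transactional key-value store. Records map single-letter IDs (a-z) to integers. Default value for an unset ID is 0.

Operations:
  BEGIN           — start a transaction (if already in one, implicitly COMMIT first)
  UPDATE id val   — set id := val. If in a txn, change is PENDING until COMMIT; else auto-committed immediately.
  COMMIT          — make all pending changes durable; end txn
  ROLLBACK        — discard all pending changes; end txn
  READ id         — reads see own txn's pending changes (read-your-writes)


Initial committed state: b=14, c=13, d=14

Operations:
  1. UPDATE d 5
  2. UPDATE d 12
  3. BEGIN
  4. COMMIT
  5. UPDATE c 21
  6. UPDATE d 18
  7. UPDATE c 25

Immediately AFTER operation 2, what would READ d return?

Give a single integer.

Initial committed: {b=14, c=13, d=14}
Op 1: UPDATE d=5 (auto-commit; committed d=5)
Op 2: UPDATE d=12 (auto-commit; committed d=12)
After op 2: visible(d) = 12 (pending={}, committed={b=14, c=13, d=12})

Answer: 12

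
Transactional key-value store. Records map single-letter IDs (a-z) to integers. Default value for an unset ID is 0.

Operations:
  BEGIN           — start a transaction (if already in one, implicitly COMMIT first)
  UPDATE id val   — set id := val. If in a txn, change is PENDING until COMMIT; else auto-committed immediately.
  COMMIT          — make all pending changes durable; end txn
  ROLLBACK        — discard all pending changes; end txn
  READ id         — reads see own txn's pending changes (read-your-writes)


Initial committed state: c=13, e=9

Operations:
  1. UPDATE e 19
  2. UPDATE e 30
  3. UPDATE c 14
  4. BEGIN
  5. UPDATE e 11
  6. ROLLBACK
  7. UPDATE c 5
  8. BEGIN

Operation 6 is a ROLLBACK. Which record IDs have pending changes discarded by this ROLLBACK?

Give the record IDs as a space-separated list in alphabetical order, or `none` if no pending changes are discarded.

Answer: e

Derivation:
Initial committed: {c=13, e=9}
Op 1: UPDATE e=19 (auto-commit; committed e=19)
Op 2: UPDATE e=30 (auto-commit; committed e=30)
Op 3: UPDATE c=14 (auto-commit; committed c=14)
Op 4: BEGIN: in_txn=True, pending={}
Op 5: UPDATE e=11 (pending; pending now {e=11})
Op 6: ROLLBACK: discarded pending ['e']; in_txn=False
Op 7: UPDATE c=5 (auto-commit; committed c=5)
Op 8: BEGIN: in_txn=True, pending={}
ROLLBACK at op 6 discards: ['e']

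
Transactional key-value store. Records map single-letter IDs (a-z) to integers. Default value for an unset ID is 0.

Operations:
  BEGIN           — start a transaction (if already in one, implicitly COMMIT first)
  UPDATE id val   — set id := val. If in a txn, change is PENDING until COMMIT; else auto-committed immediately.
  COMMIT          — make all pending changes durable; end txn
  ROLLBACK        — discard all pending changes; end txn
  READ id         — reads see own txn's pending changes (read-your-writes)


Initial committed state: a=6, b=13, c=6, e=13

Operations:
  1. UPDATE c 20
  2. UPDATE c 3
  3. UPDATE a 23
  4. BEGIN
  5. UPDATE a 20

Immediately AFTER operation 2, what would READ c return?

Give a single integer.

Answer: 3

Derivation:
Initial committed: {a=6, b=13, c=6, e=13}
Op 1: UPDATE c=20 (auto-commit; committed c=20)
Op 2: UPDATE c=3 (auto-commit; committed c=3)
After op 2: visible(c) = 3 (pending={}, committed={a=6, b=13, c=3, e=13})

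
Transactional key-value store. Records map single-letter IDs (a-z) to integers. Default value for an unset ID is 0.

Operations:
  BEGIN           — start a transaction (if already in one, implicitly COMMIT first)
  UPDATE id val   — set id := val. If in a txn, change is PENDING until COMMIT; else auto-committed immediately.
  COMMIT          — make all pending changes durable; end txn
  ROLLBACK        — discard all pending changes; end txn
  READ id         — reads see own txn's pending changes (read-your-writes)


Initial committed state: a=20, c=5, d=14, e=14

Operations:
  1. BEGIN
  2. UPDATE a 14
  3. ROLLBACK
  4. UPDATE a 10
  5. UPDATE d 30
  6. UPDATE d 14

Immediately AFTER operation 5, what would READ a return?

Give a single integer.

Initial committed: {a=20, c=5, d=14, e=14}
Op 1: BEGIN: in_txn=True, pending={}
Op 2: UPDATE a=14 (pending; pending now {a=14})
Op 3: ROLLBACK: discarded pending ['a']; in_txn=False
Op 4: UPDATE a=10 (auto-commit; committed a=10)
Op 5: UPDATE d=30 (auto-commit; committed d=30)
After op 5: visible(a) = 10 (pending={}, committed={a=10, c=5, d=30, e=14})

Answer: 10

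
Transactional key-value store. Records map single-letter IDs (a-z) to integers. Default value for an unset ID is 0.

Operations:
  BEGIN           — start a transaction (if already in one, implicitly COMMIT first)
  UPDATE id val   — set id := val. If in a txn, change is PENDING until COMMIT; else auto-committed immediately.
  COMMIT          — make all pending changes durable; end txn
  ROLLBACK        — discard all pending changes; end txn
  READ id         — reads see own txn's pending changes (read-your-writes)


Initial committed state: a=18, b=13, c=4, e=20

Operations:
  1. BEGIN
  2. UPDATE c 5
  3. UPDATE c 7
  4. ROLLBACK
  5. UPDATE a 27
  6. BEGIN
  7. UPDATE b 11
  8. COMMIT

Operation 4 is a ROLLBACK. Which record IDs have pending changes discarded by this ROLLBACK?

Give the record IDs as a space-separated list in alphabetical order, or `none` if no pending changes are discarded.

Initial committed: {a=18, b=13, c=4, e=20}
Op 1: BEGIN: in_txn=True, pending={}
Op 2: UPDATE c=5 (pending; pending now {c=5})
Op 3: UPDATE c=7 (pending; pending now {c=7})
Op 4: ROLLBACK: discarded pending ['c']; in_txn=False
Op 5: UPDATE a=27 (auto-commit; committed a=27)
Op 6: BEGIN: in_txn=True, pending={}
Op 7: UPDATE b=11 (pending; pending now {b=11})
Op 8: COMMIT: merged ['b'] into committed; committed now {a=27, b=11, c=4, e=20}
ROLLBACK at op 4 discards: ['c']

Answer: c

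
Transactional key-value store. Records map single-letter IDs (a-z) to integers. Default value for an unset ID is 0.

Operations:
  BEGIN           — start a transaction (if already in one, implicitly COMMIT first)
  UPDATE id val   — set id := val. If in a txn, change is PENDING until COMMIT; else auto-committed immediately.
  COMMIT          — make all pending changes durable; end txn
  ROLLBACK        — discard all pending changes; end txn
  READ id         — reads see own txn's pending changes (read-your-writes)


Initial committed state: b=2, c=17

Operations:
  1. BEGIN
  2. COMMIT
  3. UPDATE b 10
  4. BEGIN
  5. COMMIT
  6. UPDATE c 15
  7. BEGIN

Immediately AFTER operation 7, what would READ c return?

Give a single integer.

Answer: 15

Derivation:
Initial committed: {b=2, c=17}
Op 1: BEGIN: in_txn=True, pending={}
Op 2: COMMIT: merged [] into committed; committed now {b=2, c=17}
Op 3: UPDATE b=10 (auto-commit; committed b=10)
Op 4: BEGIN: in_txn=True, pending={}
Op 5: COMMIT: merged [] into committed; committed now {b=10, c=17}
Op 6: UPDATE c=15 (auto-commit; committed c=15)
Op 7: BEGIN: in_txn=True, pending={}
After op 7: visible(c) = 15 (pending={}, committed={b=10, c=15})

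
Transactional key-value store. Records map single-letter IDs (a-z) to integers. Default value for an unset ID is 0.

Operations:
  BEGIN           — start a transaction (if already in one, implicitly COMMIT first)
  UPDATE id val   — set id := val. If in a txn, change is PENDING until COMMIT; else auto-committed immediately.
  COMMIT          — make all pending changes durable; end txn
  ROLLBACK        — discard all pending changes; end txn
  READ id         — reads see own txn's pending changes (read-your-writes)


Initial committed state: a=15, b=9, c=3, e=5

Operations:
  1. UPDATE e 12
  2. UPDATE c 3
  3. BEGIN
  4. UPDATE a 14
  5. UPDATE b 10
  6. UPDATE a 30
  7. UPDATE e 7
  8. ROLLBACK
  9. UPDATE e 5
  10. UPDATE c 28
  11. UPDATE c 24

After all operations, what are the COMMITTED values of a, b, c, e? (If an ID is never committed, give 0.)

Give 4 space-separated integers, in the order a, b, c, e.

Initial committed: {a=15, b=9, c=3, e=5}
Op 1: UPDATE e=12 (auto-commit; committed e=12)
Op 2: UPDATE c=3 (auto-commit; committed c=3)
Op 3: BEGIN: in_txn=True, pending={}
Op 4: UPDATE a=14 (pending; pending now {a=14})
Op 5: UPDATE b=10 (pending; pending now {a=14, b=10})
Op 6: UPDATE a=30 (pending; pending now {a=30, b=10})
Op 7: UPDATE e=7 (pending; pending now {a=30, b=10, e=7})
Op 8: ROLLBACK: discarded pending ['a', 'b', 'e']; in_txn=False
Op 9: UPDATE e=5 (auto-commit; committed e=5)
Op 10: UPDATE c=28 (auto-commit; committed c=28)
Op 11: UPDATE c=24 (auto-commit; committed c=24)
Final committed: {a=15, b=9, c=24, e=5}

Answer: 15 9 24 5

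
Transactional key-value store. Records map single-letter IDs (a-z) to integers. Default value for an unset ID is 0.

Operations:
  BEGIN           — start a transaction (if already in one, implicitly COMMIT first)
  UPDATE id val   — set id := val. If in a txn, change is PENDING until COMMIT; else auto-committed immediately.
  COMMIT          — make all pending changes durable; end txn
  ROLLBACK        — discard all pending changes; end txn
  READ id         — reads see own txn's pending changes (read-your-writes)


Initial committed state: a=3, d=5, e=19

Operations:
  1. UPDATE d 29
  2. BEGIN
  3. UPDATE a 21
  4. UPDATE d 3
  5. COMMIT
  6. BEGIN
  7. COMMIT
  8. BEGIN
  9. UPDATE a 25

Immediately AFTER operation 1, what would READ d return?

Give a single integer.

Initial committed: {a=3, d=5, e=19}
Op 1: UPDATE d=29 (auto-commit; committed d=29)
After op 1: visible(d) = 29 (pending={}, committed={a=3, d=29, e=19})

Answer: 29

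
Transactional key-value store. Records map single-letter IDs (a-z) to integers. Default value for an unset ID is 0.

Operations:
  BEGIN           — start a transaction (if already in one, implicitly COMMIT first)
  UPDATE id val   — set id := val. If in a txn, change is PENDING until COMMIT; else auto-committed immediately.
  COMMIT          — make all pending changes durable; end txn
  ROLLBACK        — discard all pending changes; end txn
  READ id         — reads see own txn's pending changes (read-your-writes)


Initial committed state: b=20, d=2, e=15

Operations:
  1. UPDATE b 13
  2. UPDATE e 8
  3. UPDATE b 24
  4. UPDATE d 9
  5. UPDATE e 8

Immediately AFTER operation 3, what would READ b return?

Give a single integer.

Answer: 24

Derivation:
Initial committed: {b=20, d=2, e=15}
Op 1: UPDATE b=13 (auto-commit; committed b=13)
Op 2: UPDATE e=8 (auto-commit; committed e=8)
Op 3: UPDATE b=24 (auto-commit; committed b=24)
After op 3: visible(b) = 24 (pending={}, committed={b=24, d=2, e=8})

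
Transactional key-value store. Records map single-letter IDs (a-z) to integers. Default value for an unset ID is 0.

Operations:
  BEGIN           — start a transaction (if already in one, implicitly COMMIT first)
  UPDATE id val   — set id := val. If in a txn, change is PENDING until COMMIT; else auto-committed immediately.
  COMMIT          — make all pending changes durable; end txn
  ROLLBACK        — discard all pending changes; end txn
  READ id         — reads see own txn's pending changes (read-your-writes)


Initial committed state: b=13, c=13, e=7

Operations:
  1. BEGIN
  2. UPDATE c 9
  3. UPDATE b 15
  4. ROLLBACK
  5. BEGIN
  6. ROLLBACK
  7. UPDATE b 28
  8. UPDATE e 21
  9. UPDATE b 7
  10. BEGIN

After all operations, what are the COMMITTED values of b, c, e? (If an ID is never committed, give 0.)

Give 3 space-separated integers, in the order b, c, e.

Initial committed: {b=13, c=13, e=7}
Op 1: BEGIN: in_txn=True, pending={}
Op 2: UPDATE c=9 (pending; pending now {c=9})
Op 3: UPDATE b=15 (pending; pending now {b=15, c=9})
Op 4: ROLLBACK: discarded pending ['b', 'c']; in_txn=False
Op 5: BEGIN: in_txn=True, pending={}
Op 6: ROLLBACK: discarded pending []; in_txn=False
Op 7: UPDATE b=28 (auto-commit; committed b=28)
Op 8: UPDATE e=21 (auto-commit; committed e=21)
Op 9: UPDATE b=7 (auto-commit; committed b=7)
Op 10: BEGIN: in_txn=True, pending={}
Final committed: {b=7, c=13, e=21}

Answer: 7 13 21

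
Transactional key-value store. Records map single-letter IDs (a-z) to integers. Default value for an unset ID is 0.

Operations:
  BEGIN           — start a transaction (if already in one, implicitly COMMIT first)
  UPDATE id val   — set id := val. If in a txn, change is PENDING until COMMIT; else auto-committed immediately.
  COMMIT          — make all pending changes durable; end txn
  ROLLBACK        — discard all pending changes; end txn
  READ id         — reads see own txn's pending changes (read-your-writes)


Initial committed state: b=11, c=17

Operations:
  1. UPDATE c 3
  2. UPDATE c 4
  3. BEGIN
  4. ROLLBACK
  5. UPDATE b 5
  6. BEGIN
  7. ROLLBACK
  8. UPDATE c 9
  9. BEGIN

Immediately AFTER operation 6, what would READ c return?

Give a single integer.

Answer: 4

Derivation:
Initial committed: {b=11, c=17}
Op 1: UPDATE c=3 (auto-commit; committed c=3)
Op 2: UPDATE c=4 (auto-commit; committed c=4)
Op 3: BEGIN: in_txn=True, pending={}
Op 4: ROLLBACK: discarded pending []; in_txn=False
Op 5: UPDATE b=5 (auto-commit; committed b=5)
Op 6: BEGIN: in_txn=True, pending={}
After op 6: visible(c) = 4 (pending={}, committed={b=5, c=4})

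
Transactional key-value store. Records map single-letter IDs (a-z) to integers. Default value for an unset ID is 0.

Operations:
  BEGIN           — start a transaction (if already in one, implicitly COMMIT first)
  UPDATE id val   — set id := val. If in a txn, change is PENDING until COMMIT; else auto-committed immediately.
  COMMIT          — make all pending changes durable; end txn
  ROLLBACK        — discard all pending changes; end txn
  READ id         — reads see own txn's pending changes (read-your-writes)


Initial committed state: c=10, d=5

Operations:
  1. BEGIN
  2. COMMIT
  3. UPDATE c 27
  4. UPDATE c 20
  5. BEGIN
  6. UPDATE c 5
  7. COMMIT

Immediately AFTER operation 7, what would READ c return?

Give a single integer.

Initial committed: {c=10, d=5}
Op 1: BEGIN: in_txn=True, pending={}
Op 2: COMMIT: merged [] into committed; committed now {c=10, d=5}
Op 3: UPDATE c=27 (auto-commit; committed c=27)
Op 4: UPDATE c=20 (auto-commit; committed c=20)
Op 5: BEGIN: in_txn=True, pending={}
Op 6: UPDATE c=5 (pending; pending now {c=5})
Op 7: COMMIT: merged ['c'] into committed; committed now {c=5, d=5}
After op 7: visible(c) = 5 (pending={}, committed={c=5, d=5})

Answer: 5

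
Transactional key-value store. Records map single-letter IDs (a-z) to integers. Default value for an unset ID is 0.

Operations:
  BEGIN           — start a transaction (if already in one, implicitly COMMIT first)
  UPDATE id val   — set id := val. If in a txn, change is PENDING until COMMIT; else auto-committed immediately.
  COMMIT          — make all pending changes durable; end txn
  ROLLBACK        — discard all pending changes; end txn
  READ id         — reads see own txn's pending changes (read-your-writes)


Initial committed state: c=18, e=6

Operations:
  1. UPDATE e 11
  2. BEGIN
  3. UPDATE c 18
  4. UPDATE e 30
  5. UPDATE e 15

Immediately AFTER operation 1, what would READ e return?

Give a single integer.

Answer: 11

Derivation:
Initial committed: {c=18, e=6}
Op 1: UPDATE e=11 (auto-commit; committed e=11)
After op 1: visible(e) = 11 (pending={}, committed={c=18, e=11})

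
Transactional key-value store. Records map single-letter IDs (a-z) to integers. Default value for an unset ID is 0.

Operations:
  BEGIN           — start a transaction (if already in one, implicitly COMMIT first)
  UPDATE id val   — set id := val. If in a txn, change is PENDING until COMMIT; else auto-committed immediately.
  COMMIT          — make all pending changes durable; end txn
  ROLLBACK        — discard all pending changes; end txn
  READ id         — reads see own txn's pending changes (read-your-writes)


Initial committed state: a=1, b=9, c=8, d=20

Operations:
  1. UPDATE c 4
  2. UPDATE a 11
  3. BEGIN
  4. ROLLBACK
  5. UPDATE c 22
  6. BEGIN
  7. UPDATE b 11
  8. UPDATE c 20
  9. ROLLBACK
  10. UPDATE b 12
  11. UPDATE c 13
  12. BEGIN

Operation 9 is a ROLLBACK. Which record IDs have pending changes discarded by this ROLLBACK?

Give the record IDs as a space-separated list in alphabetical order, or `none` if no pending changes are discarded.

Answer: b c

Derivation:
Initial committed: {a=1, b=9, c=8, d=20}
Op 1: UPDATE c=4 (auto-commit; committed c=4)
Op 2: UPDATE a=11 (auto-commit; committed a=11)
Op 3: BEGIN: in_txn=True, pending={}
Op 4: ROLLBACK: discarded pending []; in_txn=False
Op 5: UPDATE c=22 (auto-commit; committed c=22)
Op 6: BEGIN: in_txn=True, pending={}
Op 7: UPDATE b=11 (pending; pending now {b=11})
Op 8: UPDATE c=20 (pending; pending now {b=11, c=20})
Op 9: ROLLBACK: discarded pending ['b', 'c']; in_txn=False
Op 10: UPDATE b=12 (auto-commit; committed b=12)
Op 11: UPDATE c=13 (auto-commit; committed c=13)
Op 12: BEGIN: in_txn=True, pending={}
ROLLBACK at op 9 discards: ['b', 'c']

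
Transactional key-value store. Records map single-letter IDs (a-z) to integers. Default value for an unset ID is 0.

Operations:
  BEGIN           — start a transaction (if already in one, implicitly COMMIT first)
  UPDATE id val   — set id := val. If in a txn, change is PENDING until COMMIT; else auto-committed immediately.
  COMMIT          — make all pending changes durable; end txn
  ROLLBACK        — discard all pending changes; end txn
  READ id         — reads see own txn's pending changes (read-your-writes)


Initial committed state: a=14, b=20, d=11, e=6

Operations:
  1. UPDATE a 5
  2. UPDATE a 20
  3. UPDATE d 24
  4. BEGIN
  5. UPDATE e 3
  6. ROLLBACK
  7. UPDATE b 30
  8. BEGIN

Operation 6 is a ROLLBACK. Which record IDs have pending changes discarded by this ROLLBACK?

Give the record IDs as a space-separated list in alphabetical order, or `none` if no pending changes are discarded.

Answer: e

Derivation:
Initial committed: {a=14, b=20, d=11, e=6}
Op 1: UPDATE a=5 (auto-commit; committed a=5)
Op 2: UPDATE a=20 (auto-commit; committed a=20)
Op 3: UPDATE d=24 (auto-commit; committed d=24)
Op 4: BEGIN: in_txn=True, pending={}
Op 5: UPDATE e=3 (pending; pending now {e=3})
Op 6: ROLLBACK: discarded pending ['e']; in_txn=False
Op 7: UPDATE b=30 (auto-commit; committed b=30)
Op 8: BEGIN: in_txn=True, pending={}
ROLLBACK at op 6 discards: ['e']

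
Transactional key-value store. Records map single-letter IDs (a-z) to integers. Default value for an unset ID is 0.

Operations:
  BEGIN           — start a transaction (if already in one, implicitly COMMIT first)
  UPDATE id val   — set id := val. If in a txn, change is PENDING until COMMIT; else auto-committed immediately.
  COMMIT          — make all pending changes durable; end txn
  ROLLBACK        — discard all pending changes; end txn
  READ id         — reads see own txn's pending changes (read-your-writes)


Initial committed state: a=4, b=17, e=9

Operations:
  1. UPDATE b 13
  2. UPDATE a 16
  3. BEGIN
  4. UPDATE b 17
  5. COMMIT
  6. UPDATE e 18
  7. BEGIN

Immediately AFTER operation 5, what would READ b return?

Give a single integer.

Answer: 17

Derivation:
Initial committed: {a=4, b=17, e=9}
Op 1: UPDATE b=13 (auto-commit; committed b=13)
Op 2: UPDATE a=16 (auto-commit; committed a=16)
Op 3: BEGIN: in_txn=True, pending={}
Op 4: UPDATE b=17 (pending; pending now {b=17})
Op 5: COMMIT: merged ['b'] into committed; committed now {a=16, b=17, e=9}
After op 5: visible(b) = 17 (pending={}, committed={a=16, b=17, e=9})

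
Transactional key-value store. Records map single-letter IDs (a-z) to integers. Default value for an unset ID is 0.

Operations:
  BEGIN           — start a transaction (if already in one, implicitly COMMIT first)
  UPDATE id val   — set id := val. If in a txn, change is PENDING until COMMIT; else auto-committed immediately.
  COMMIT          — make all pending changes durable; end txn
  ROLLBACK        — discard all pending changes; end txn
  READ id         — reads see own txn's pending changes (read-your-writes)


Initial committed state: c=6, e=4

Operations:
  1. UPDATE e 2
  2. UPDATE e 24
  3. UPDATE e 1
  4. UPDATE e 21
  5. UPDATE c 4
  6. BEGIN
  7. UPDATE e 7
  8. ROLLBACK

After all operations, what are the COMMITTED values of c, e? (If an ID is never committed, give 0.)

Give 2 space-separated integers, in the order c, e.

Answer: 4 21

Derivation:
Initial committed: {c=6, e=4}
Op 1: UPDATE e=2 (auto-commit; committed e=2)
Op 2: UPDATE e=24 (auto-commit; committed e=24)
Op 3: UPDATE e=1 (auto-commit; committed e=1)
Op 4: UPDATE e=21 (auto-commit; committed e=21)
Op 5: UPDATE c=4 (auto-commit; committed c=4)
Op 6: BEGIN: in_txn=True, pending={}
Op 7: UPDATE e=7 (pending; pending now {e=7})
Op 8: ROLLBACK: discarded pending ['e']; in_txn=False
Final committed: {c=4, e=21}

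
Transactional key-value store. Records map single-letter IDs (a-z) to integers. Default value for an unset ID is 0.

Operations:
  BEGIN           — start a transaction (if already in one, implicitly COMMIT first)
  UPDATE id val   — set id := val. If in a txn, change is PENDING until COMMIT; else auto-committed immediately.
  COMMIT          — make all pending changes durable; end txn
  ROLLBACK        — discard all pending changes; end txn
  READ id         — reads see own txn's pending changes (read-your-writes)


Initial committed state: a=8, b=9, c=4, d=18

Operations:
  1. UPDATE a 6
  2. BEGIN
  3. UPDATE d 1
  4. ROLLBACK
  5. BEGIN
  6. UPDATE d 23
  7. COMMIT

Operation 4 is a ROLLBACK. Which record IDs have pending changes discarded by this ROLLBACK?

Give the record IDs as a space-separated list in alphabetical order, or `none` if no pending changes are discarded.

Answer: d

Derivation:
Initial committed: {a=8, b=9, c=4, d=18}
Op 1: UPDATE a=6 (auto-commit; committed a=6)
Op 2: BEGIN: in_txn=True, pending={}
Op 3: UPDATE d=1 (pending; pending now {d=1})
Op 4: ROLLBACK: discarded pending ['d']; in_txn=False
Op 5: BEGIN: in_txn=True, pending={}
Op 6: UPDATE d=23 (pending; pending now {d=23})
Op 7: COMMIT: merged ['d'] into committed; committed now {a=6, b=9, c=4, d=23}
ROLLBACK at op 4 discards: ['d']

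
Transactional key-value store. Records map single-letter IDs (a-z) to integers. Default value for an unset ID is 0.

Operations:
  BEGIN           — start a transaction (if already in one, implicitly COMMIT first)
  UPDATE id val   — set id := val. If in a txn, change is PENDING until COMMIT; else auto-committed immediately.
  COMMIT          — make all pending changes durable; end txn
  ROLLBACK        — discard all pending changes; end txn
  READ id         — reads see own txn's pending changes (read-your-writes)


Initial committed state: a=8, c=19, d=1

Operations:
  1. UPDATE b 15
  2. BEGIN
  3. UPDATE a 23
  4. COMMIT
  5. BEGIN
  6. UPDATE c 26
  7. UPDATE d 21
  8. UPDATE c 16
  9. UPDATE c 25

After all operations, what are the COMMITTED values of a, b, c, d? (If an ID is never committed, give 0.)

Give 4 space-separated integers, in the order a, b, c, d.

Answer: 23 15 19 1

Derivation:
Initial committed: {a=8, c=19, d=1}
Op 1: UPDATE b=15 (auto-commit; committed b=15)
Op 2: BEGIN: in_txn=True, pending={}
Op 3: UPDATE a=23 (pending; pending now {a=23})
Op 4: COMMIT: merged ['a'] into committed; committed now {a=23, b=15, c=19, d=1}
Op 5: BEGIN: in_txn=True, pending={}
Op 6: UPDATE c=26 (pending; pending now {c=26})
Op 7: UPDATE d=21 (pending; pending now {c=26, d=21})
Op 8: UPDATE c=16 (pending; pending now {c=16, d=21})
Op 9: UPDATE c=25 (pending; pending now {c=25, d=21})
Final committed: {a=23, b=15, c=19, d=1}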